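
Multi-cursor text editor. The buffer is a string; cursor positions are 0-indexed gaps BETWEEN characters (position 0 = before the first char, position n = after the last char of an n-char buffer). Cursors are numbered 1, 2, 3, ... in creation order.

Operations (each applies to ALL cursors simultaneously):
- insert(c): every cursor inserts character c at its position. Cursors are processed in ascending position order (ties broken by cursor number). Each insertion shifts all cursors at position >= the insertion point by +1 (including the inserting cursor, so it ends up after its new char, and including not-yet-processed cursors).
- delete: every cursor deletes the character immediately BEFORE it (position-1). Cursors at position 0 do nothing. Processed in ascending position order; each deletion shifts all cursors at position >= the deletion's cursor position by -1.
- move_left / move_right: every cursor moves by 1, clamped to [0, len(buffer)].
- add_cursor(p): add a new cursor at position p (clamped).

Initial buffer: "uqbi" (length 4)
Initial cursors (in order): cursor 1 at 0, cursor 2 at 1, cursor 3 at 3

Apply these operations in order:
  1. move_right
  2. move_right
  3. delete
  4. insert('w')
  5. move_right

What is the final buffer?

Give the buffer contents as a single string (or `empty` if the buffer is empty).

Answer: uwww

Derivation:
After op 1 (move_right): buffer="uqbi" (len 4), cursors c1@1 c2@2 c3@4, authorship ....
After op 2 (move_right): buffer="uqbi" (len 4), cursors c1@2 c2@3 c3@4, authorship ....
After op 3 (delete): buffer="u" (len 1), cursors c1@1 c2@1 c3@1, authorship .
After op 4 (insert('w')): buffer="uwww" (len 4), cursors c1@4 c2@4 c3@4, authorship .123
After op 5 (move_right): buffer="uwww" (len 4), cursors c1@4 c2@4 c3@4, authorship .123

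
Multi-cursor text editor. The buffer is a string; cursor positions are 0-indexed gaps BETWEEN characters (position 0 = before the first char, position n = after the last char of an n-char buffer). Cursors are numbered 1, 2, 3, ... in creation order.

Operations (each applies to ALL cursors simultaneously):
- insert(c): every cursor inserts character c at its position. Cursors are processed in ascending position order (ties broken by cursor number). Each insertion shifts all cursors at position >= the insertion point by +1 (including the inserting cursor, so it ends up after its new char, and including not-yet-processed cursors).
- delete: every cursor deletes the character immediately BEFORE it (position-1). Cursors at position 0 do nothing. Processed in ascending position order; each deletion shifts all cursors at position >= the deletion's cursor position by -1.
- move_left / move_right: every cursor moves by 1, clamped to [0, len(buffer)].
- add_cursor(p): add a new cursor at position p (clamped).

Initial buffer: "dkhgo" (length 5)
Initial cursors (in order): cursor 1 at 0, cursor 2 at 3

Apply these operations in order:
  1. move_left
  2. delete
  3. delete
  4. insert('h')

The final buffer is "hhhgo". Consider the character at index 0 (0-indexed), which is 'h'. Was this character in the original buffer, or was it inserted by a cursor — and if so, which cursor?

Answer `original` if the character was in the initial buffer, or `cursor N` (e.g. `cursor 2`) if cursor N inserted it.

Answer: cursor 1

Derivation:
After op 1 (move_left): buffer="dkhgo" (len 5), cursors c1@0 c2@2, authorship .....
After op 2 (delete): buffer="dhgo" (len 4), cursors c1@0 c2@1, authorship ....
After op 3 (delete): buffer="hgo" (len 3), cursors c1@0 c2@0, authorship ...
After op 4 (insert('h')): buffer="hhhgo" (len 5), cursors c1@2 c2@2, authorship 12...
Authorship (.=original, N=cursor N): 1 2 . . .
Index 0: author = 1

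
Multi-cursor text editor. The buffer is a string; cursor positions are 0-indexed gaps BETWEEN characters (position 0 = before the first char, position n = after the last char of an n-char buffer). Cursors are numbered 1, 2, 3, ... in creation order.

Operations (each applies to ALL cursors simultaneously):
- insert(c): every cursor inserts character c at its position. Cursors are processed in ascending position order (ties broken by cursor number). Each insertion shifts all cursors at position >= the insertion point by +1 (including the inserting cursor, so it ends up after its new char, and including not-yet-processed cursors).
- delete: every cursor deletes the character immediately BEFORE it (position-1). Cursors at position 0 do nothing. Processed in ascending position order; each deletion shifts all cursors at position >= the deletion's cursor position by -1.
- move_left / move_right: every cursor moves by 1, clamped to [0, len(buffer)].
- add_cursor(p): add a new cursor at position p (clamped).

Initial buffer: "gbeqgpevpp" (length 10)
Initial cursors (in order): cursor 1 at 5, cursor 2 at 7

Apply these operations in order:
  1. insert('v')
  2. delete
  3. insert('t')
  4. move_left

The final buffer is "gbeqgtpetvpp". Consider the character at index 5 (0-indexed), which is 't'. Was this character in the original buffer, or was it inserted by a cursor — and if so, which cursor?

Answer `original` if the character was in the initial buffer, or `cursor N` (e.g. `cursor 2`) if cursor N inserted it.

Answer: cursor 1

Derivation:
After op 1 (insert('v')): buffer="gbeqgvpevvpp" (len 12), cursors c1@6 c2@9, authorship .....1..2...
After op 2 (delete): buffer="gbeqgpevpp" (len 10), cursors c1@5 c2@7, authorship ..........
After op 3 (insert('t')): buffer="gbeqgtpetvpp" (len 12), cursors c1@6 c2@9, authorship .....1..2...
After op 4 (move_left): buffer="gbeqgtpetvpp" (len 12), cursors c1@5 c2@8, authorship .....1..2...
Authorship (.=original, N=cursor N): . . . . . 1 . . 2 . . .
Index 5: author = 1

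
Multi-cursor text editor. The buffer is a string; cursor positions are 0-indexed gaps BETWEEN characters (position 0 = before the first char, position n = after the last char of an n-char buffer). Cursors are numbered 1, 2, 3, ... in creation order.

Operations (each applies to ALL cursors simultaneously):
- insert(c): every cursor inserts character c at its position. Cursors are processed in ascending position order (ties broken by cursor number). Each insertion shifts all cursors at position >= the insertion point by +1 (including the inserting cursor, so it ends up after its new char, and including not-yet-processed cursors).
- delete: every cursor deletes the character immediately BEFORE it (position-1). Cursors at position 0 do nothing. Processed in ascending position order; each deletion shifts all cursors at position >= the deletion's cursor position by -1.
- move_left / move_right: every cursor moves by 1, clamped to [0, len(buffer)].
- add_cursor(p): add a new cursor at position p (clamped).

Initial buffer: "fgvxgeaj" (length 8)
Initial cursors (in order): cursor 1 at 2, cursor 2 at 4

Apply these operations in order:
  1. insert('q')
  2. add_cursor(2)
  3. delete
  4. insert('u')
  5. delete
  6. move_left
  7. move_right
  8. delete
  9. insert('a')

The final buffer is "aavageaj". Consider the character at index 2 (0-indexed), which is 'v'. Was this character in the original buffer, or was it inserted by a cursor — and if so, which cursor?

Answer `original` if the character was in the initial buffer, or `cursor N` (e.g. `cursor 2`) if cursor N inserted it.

After op 1 (insert('q')): buffer="fgqvxqgeaj" (len 10), cursors c1@3 c2@6, authorship ..1..2....
After op 2 (add_cursor(2)): buffer="fgqvxqgeaj" (len 10), cursors c3@2 c1@3 c2@6, authorship ..1..2....
After op 3 (delete): buffer="fvxgeaj" (len 7), cursors c1@1 c3@1 c2@3, authorship .......
After op 4 (insert('u')): buffer="fuuvxugeaj" (len 10), cursors c1@3 c3@3 c2@6, authorship .13..2....
After op 5 (delete): buffer="fvxgeaj" (len 7), cursors c1@1 c3@1 c2@3, authorship .......
After op 6 (move_left): buffer="fvxgeaj" (len 7), cursors c1@0 c3@0 c2@2, authorship .......
After op 7 (move_right): buffer="fvxgeaj" (len 7), cursors c1@1 c3@1 c2@3, authorship .......
After op 8 (delete): buffer="vgeaj" (len 5), cursors c1@0 c3@0 c2@1, authorship .....
After op 9 (insert('a')): buffer="aavageaj" (len 8), cursors c1@2 c3@2 c2@4, authorship 13.2....
Authorship (.=original, N=cursor N): 1 3 . 2 . . . .
Index 2: author = original

Answer: original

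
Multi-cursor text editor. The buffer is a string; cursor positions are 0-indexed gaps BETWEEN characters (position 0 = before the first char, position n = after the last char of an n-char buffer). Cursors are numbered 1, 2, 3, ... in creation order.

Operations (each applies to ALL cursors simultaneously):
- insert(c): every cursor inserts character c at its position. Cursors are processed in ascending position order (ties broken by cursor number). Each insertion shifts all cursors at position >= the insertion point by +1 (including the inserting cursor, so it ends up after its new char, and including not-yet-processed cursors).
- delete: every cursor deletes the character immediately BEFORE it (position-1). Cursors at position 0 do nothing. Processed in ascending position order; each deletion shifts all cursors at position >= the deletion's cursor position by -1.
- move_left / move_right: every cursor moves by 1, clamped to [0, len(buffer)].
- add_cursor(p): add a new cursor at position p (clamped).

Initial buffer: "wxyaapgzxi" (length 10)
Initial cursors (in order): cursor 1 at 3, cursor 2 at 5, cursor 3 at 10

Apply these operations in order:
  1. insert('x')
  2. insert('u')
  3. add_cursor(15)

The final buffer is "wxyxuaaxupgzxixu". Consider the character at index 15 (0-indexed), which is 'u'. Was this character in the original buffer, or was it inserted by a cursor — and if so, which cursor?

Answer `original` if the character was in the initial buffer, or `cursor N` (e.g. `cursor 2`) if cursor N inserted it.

Answer: cursor 3

Derivation:
After op 1 (insert('x')): buffer="wxyxaaxpgzxix" (len 13), cursors c1@4 c2@7 c3@13, authorship ...1..2.....3
After op 2 (insert('u')): buffer="wxyxuaaxupgzxixu" (len 16), cursors c1@5 c2@9 c3@16, authorship ...11..22.....33
After op 3 (add_cursor(15)): buffer="wxyxuaaxupgzxixu" (len 16), cursors c1@5 c2@9 c4@15 c3@16, authorship ...11..22.....33
Authorship (.=original, N=cursor N): . . . 1 1 . . 2 2 . . . . . 3 3
Index 15: author = 3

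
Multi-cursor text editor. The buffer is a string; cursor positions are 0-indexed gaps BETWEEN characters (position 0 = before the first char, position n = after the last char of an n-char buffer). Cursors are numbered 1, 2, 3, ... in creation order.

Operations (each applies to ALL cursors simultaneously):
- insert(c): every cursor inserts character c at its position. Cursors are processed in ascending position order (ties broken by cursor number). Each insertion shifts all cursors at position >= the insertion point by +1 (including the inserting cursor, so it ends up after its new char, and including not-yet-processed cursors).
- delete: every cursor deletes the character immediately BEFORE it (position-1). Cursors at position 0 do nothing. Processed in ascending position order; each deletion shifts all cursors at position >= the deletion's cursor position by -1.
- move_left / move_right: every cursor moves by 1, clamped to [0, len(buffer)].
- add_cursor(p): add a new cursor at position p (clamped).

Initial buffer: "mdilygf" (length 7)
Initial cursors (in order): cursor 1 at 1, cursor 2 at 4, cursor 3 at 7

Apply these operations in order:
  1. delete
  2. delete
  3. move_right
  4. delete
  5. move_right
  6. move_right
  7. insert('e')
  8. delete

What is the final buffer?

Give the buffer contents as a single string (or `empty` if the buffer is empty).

After op 1 (delete): buffer="diyg" (len 4), cursors c1@0 c2@2 c3@4, authorship ....
After op 2 (delete): buffer="dy" (len 2), cursors c1@0 c2@1 c3@2, authorship ..
After op 3 (move_right): buffer="dy" (len 2), cursors c1@1 c2@2 c3@2, authorship ..
After op 4 (delete): buffer="" (len 0), cursors c1@0 c2@0 c3@0, authorship 
After op 5 (move_right): buffer="" (len 0), cursors c1@0 c2@0 c3@0, authorship 
After op 6 (move_right): buffer="" (len 0), cursors c1@0 c2@0 c3@0, authorship 
After op 7 (insert('e')): buffer="eee" (len 3), cursors c1@3 c2@3 c3@3, authorship 123
After op 8 (delete): buffer="" (len 0), cursors c1@0 c2@0 c3@0, authorship 

Answer: empty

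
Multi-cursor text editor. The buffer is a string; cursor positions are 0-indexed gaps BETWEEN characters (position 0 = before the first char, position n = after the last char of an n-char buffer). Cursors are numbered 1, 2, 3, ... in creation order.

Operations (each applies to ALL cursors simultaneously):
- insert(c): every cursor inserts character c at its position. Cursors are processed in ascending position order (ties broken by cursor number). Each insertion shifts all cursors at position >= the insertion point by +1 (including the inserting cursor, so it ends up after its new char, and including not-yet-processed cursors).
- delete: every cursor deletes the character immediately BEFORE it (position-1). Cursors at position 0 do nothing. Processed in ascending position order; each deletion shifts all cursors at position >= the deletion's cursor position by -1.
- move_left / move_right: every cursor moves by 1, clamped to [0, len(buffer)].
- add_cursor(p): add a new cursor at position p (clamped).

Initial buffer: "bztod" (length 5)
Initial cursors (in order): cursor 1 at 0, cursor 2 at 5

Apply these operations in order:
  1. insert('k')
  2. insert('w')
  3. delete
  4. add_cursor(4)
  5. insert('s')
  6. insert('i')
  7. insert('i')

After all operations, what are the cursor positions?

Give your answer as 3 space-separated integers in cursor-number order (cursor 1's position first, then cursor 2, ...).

Answer: 4 16 10

Derivation:
After op 1 (insert('k')): buffer="kbztodk" (len 7), cursors c1@1 c2@7, authorship 1.....2
After op 2 (insert('w')): buffer="kwbztodkw" (len 9), cursors c1@2 c2@9, authorship 11.....22
After op 3 (delete): buffer="kbztodk" (len 7), cursors c1@1 c2@7, authorship 1.....2
After op 4 (add_cursor(4)): buffer="kbztodk" (len 7), cursors c1@1 c3@4 c2@7, authorship 1.....2
After op 5 (insert('s')): buffer="ksbztsodks" (len 10), cursors c1@2 c3@6 c2@10, authorship 11...3..22
After op 6 (insert('i')): buffer="ksibztsiodksi" (len 13), cursors c1@3 c3@8 c2@13, authorship 111...33..222
After op 7 (insert('i')): buffer="ksiibztsiiodksii" (len 16), cursors c1@4 c3@10 c2@16, authorship 1111...333..2222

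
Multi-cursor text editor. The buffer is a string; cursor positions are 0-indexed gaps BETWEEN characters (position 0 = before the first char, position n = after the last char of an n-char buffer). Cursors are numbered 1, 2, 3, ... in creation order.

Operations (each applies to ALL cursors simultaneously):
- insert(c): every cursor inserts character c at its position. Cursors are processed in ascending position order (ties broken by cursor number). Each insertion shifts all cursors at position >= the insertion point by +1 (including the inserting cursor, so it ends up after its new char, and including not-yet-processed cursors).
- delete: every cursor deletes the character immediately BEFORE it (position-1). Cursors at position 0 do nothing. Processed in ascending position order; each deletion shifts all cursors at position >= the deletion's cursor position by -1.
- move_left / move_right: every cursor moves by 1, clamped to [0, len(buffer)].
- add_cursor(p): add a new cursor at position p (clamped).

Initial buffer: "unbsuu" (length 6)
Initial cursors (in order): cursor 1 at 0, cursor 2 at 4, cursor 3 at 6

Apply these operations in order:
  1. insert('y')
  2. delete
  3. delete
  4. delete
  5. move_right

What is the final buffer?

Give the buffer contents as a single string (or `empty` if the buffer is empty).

After op 1 (insert('y')): buffer="yunbsyuuy" (len 9), cursors c1@1 c2@6 c3@9, authorship 1....2..3
After op 2 (delete): buffer="unbsuu" (len 6), cursors c1@0 c2@4 c3@6, authorship ......
After op 3 (delete): buffer="unbu" (len 4), cursors c1@0 c2@3 c3@4, authorship ....
After op 4 (delete): buffer="un" (len 2), cursors c1@0 c2@2 c3@2, authorship ..
After op 5 (move_right): buffer="un" (len 2), cursors c1@1 c2@2 c3@2, authorship ..

Answer: un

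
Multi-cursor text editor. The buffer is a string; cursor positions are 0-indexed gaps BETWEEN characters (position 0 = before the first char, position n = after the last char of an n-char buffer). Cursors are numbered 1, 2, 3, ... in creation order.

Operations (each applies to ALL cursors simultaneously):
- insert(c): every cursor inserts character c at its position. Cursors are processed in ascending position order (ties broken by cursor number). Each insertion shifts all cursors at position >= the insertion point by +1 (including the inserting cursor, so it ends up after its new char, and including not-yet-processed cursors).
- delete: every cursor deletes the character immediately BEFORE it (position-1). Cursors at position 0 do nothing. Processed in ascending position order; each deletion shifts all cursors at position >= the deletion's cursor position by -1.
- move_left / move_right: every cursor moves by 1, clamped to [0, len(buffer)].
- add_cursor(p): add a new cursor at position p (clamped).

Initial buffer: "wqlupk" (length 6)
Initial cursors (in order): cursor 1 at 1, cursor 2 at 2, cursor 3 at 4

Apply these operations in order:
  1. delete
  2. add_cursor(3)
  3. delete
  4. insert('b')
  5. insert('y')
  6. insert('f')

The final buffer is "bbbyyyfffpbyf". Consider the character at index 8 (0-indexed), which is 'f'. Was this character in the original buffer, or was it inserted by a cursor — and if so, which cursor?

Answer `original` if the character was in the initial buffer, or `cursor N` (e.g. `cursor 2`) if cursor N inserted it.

Answer: cursor 3

Derivation:
After op 1 (delete): buffer="lpk" (len 3), cursors c1@0 c2@0 c3@1, authorship ...
After op 2 (add_cursor(3)): buffer="lpk" (len 3), cursors c1@0 c2@0 c3@1 c4@3, authorship ...
After op 3 (delete): buffer="p" (len 1), cursors c1@0 c2@0 c3@0 c4@1, authorship .
After op 4 (insert('b')): buffer="bbbpb" (len 5), cursors c1@3 c2@3 c3@3 c4@5, authorship 123.4
After op 5 (insert('y')): buffer="bbbyyypby" (len 9), cursors c1@6 c2@6 c3@6 c4@9, authorship 123123.44
After op 6 (insert('f')): buffer="bbbyyyfffpbyf" (len 13), cursors c1@9 c2@9 c3@9 c4@13, authorship 123123123.444
Authorship (.=original, N=cursor N): 1 2 3 1 2 3 1 2 3 . 4 4 4
Index 8: author = 3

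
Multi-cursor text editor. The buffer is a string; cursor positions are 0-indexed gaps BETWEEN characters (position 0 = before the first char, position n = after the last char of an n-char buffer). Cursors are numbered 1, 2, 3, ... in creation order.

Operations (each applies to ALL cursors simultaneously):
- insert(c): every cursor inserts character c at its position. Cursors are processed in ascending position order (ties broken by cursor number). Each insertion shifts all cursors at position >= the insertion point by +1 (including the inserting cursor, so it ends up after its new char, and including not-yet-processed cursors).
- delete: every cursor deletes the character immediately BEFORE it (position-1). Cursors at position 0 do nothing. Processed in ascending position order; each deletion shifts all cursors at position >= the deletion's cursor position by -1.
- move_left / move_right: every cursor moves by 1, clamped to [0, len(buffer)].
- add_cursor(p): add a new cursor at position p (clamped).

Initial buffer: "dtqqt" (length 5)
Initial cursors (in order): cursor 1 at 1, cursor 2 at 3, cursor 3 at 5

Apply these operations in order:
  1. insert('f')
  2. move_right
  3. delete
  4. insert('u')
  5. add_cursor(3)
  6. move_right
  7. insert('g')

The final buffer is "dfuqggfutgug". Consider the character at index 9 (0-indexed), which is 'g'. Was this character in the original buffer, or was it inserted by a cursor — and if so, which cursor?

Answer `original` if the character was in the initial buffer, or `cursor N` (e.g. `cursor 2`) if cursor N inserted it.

Answer: cursor 2

Derivation:
After op 1 (insert('f')): buffer="dftqfqtf" (len 8), cursors c1@2 c2@5 c3@8, authorship .1..2..3
After op 2 (move_right): buffer="dftqfqtf" (len 8), cursors c1@3 c2@6 c3@8, authorship .1..2..3
After op 3 (delete): buffer="dfqft" (len 5), cursors c1@2 c2@4 c3@5, authorship .1.2.
After op 4 (insert('u')): buffer="dfuqfutu" (len 8), cursors c1@3 c2@6 c3@8, authorship .11.22.3
After op 5 (add_cursor(3)): buffer="dfuqfutu" (len 8), cursors c1@3 c4@3 c2@6 c3@8, authorship .11.22.3
After op 6 (move_right): buffer="dfuqfutu" (len 8), cursors c1@4 c4@4 c2@7 c3@8, authorship .11.22.3
After op 7 (insert('g')): buffer="dfuqggfutgug" (len 12), cursors c1@6 c4@6 c2@10 c3@12, authorship .11.1422.233
Authorship (.=original, N=cursor N): . 1 1 . 1 4 2 2 . 2 3 3
Index 9: author = 2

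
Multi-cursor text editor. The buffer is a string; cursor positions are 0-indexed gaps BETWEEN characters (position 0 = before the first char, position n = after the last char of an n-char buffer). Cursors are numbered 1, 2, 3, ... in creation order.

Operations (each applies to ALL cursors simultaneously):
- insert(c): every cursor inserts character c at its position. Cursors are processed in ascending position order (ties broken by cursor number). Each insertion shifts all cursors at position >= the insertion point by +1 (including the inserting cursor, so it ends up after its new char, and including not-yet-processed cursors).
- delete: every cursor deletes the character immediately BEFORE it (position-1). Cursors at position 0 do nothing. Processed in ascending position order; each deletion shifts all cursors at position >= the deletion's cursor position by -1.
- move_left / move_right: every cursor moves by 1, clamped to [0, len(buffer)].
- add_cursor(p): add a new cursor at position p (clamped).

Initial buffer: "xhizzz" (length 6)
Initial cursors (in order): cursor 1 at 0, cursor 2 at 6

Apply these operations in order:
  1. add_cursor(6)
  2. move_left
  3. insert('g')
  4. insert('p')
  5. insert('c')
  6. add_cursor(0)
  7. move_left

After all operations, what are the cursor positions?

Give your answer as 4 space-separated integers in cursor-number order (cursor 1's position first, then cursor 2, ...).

After op 1 (add_cursor(6)): buffer="xhizzz" (len 6), cursors c1@0 c2@6 c3@6, authorship ......
After op 2 (move_left): buffer="xhizzz" (len 6), cursors c1@0 c2@5 c3@5, authorship ......
After op 3 (insert('g')): buffer="gxhizzggz" (len 9), cursors c1@1 c2@8 c3@8, authorship 1.....23.
After op 4 (insert('p')): buffer="gpxhizzggppz" (len 12), cursors c1@2 c2@11 c3@11, authorship 11.....2323.
After op 5 (insert('c')): buffer="gpcxhizzggppccz" (len 15), cursors c1@3 c2@14 c3@14, authorship 111.....232323.
After op 6 (add_cursor(0)): buffer="gpcxhizzggppccz" (len 15), cursors c4@0 c1@3 c2@14 c3@14, authorship 111.....232323.
After op 7 (move_left): buffer="gpcxhizzggppccz" (len 15), cursors c4@0 c1@2 c2@13 c3@13, authorship 111.....232323.

Answer: 2 13 13 0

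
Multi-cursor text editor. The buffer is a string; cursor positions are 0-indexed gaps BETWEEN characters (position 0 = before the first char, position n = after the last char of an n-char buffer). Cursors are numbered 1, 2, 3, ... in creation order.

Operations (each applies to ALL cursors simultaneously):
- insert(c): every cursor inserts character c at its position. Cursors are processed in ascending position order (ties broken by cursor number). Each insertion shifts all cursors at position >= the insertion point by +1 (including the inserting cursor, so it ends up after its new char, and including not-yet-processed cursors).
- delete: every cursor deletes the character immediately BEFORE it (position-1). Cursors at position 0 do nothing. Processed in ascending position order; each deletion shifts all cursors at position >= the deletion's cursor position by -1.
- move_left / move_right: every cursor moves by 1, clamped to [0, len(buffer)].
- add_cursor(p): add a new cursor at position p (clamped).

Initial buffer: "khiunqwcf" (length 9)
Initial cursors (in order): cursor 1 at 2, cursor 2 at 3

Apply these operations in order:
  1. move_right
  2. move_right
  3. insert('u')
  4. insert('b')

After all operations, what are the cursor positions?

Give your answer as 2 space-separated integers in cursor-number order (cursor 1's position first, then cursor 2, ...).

Answer: 6 9

Derivation:
After op 1 (move_right): buffer="khiunqwcf" (len 9), cursors c1@3 c2@4, authorship .........
After op 2 (move_right): buffer="khiunqwcf" (len 9), cursors c1@4 c2@5, authorship .........
After op 3 (insert('u')): buffer="khiuunuqwcf" (len 11), cursors c1@5 c2@7, authorship ....1.2....
After op 4 (insert('b')): buffer="khiuubnubqwcf" (len 13), cursors c1@6 c2@9, authorship ....11.22....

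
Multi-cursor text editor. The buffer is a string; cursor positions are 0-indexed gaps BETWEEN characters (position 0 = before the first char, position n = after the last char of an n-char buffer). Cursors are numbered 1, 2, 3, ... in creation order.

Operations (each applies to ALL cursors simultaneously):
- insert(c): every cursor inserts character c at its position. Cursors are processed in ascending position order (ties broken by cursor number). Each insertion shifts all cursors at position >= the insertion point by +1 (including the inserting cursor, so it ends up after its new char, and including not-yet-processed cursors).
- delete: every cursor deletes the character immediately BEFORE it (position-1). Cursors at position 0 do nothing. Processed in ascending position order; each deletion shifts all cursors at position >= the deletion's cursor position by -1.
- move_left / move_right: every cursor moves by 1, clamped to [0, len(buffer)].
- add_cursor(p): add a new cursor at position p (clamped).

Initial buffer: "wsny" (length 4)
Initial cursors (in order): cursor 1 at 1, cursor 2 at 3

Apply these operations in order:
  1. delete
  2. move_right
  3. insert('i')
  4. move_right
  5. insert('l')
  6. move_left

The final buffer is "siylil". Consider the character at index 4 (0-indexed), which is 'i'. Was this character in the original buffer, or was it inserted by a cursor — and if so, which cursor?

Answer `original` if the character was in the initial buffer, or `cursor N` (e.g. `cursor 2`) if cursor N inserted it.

After op 1 (delete): buffer="sy" (len 2), cursors c1@0 c2@1, authorship ..
After op 2 (move_right): buffer="sy" (len 2), cursors c1@1 c2@2, authorship ..
After op 3 (insert('i')): buffer="siyi" (len 4), cursors c1@2 c2@4, authorship .1.2
After op 4 (move_right): buffer="siyi" (len 4), cursors c1@3 c2@4, authorship .1.2
After op 5 (insert('l')): buffer="siylil" (len 6), cursors c1@4 c2@6, authorship .1.122
After op 6 (move_left): buffer="siylil" (len 6), cursors c1@3 c2@5, authorship .1.122
Authorship (.=original, N=cursor N): . 1 . 1 2 2
Index 4: author = 2

Answer: cursor 2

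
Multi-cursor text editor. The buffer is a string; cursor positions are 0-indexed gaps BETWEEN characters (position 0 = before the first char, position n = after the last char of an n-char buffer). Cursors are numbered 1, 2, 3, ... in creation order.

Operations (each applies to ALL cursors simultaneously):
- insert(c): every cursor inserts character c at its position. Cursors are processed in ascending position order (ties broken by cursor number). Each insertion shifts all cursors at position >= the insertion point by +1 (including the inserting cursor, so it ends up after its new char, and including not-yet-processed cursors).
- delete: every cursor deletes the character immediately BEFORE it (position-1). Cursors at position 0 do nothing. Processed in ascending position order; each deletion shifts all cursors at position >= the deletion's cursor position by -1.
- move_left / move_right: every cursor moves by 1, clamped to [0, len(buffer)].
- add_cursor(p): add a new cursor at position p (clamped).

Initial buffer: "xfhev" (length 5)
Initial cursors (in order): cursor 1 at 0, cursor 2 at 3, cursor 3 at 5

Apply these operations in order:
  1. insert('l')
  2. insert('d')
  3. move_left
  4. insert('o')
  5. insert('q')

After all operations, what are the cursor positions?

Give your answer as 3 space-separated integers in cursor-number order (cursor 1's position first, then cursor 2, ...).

After op 1 (insert('l')): buffer="lxfhlevl" (len 8), cursors c1@1 c2@5 c3@8, authorship 1...2..3
After op 2 (insert('d')): buffer="ldxfhldevld" (len 11), cursors c1@2 c2@7 c3@11, authorship 11...22..33
After op 3 (move_left): buffer="ldxfhldevld" (len 11), cursors c1@1 c2@6 c3@10, authorship 11...22..33
After op 4 (insert('o')): buffer="lodxfhlodevlod" (len 14), cursors c1@2 c2@8 c3@13, authorship 111...222..333
After op 5 (insert('q')): buffer="loqdxfhloqdevloqd" (len 17), cursors c1@3 c2@10 c3@16, authorship 1111...2222..3333

Answer: 3 10 16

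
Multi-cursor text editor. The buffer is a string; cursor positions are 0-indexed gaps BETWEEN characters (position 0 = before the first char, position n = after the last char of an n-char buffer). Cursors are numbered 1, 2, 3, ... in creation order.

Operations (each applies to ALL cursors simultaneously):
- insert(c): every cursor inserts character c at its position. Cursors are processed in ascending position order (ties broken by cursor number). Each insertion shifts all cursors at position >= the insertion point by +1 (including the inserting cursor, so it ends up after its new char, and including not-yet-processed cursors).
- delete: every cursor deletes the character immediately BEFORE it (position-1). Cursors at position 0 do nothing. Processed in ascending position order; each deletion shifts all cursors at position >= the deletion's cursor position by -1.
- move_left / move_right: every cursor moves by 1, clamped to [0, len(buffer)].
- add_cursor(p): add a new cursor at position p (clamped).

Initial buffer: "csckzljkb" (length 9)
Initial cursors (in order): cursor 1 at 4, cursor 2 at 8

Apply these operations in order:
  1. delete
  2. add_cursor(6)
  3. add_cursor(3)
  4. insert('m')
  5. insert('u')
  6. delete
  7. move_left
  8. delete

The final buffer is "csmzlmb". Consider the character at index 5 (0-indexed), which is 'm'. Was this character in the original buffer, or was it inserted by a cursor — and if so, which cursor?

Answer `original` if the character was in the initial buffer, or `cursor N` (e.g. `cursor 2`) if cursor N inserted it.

Answer: cursor 3

Derivation:
After op 1 (delete): buffer="csczljb" (len 7), cursors c1@3 c2@6, authorship .......
After op 2 (add_cursor(6)): buffer="csczljb" (len 7), cursors c1@3 c2@6 c3@6, authorship .......
After op 3 (add_cursor(3)): buffer="csczljb" (len 7), cursors c1@3 c4@3 c2@6 c3@6, authorship .......
After op 4 (insert('m')): buffer="cscmmzljmmb" (len 11), cursors c1@5 c4@5 c2@10 c3@10, authorship ...14...23.
After op 5 (insert('u')): buffer="cscmmuuzljmmuub" (len 15), cursors c1@7 c4@7 c2@14 c3@14, authorship ...1414...2323.
After op 6 (delete): buffer="cscmmzljmmb" (len 11), cursors c1@5 c4@5 c2@10 c3@10, authorship ...14...23.
After op 7 (move_left): buffer="cscmmzljmmb" (len 11), cursors c1@4 c4@4 c2@9 c3@9, authorship ...14...23.
After op 8 (delete): buffer="csmzlmb" (len 7), cursors c1@2 c4@2 c2@5 c3@5, authorship ..4..3.
Authorship (.=original, N=cursor N): . . 4 . . 3 .
Index 5: author = 3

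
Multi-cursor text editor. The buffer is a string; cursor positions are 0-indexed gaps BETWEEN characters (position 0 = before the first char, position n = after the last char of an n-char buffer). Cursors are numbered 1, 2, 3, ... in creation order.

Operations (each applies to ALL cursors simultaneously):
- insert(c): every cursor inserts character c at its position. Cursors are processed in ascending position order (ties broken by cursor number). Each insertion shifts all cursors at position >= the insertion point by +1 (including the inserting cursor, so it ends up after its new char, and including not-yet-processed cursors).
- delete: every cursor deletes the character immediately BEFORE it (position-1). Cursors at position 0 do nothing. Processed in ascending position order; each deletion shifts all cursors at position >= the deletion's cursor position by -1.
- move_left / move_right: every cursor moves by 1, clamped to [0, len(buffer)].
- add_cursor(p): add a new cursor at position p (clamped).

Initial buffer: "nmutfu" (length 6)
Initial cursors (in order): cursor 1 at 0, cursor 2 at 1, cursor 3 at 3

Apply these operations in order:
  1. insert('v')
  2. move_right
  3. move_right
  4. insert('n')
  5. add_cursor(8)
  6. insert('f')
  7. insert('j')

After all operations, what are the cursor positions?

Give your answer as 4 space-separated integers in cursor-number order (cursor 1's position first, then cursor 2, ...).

After op 1 (insert('v')): buffer="vnvmuvtfu" (len 9), cursors c1@1 c2@3 c3@6, authorship 1.2..3...
After op 2 (move_right): buffer="vnvmuvtfu" (len 9), cursors c1@2 c2@4 c3@7, authorship 1.2..3...
After op 3 (move_right): buffer="vnvmuvtfu" (len 9), cursors c1@3 c2@5 c3@8, authorship 1.2..3...
After op 4 (insert('n')): buffer="vnvnmunvtfnu" (len 12), cursors c1@4 c2@7 c3@11, authorship 1.21..23..3.
After op 5 (add_cursor(8)): buffer="vnvnmunvtfnu" (len 12), cursors c1@4 c2@7 c4@8 c3@11, authorship 1.21..23..3.
After op 6 (insert('f')): buffer="vnvnfmunfvftfnfu" (len 16), cursors c1@5 c2@9 c4@11 c3@15, authorship 1.211..2234..33.
After op 7 (insert('j')): buffer="vnvnfjmunfjvfjtfnfju" (len 20), cursors c1@6 c2@11 c4@14 c3@19, authorship 1.2111..222344..333.

Answer: 6 11 19 14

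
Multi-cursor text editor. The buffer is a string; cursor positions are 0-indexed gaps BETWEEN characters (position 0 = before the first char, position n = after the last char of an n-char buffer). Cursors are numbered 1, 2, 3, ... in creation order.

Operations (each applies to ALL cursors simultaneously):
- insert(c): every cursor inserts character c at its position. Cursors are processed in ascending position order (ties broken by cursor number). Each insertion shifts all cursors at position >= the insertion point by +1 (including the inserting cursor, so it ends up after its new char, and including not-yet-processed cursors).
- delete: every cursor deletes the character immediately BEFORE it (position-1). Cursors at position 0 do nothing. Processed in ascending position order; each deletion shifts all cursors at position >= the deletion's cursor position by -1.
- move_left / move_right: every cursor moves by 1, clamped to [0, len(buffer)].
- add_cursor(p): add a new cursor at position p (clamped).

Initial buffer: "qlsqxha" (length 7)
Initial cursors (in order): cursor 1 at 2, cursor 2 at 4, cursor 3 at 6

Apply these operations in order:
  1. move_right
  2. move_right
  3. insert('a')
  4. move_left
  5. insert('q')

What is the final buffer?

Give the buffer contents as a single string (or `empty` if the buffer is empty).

Answer: qlsqqaxhqaaqa

Derivation:
After op 1 (move_right): buffer="qlsqxha" (len 7), cursors c1@3 c2@5 c3@7, authorship .......
After op 2 (move_right): buffer="qlsqxha" (len 7), cursors c1@4 c2@6 c3@7, authorship .......
After op 3 (insert('a')): buffer="qlsqaxhaaa" (len 10), cursors c1@5 c2@8 c3@10, authorship ....1..2.3
After op 4 (move_left): buffer="qlsqaxhaaa" (len 10), cursors c1@4 c2@7 c3@9, authorship ....1..2.3
After op 5 (insert('q')): buffer="qlsqqaxhqaaqa" (len 13), cursors c1@5 c2@9 c3@12, authorship ....11..22.33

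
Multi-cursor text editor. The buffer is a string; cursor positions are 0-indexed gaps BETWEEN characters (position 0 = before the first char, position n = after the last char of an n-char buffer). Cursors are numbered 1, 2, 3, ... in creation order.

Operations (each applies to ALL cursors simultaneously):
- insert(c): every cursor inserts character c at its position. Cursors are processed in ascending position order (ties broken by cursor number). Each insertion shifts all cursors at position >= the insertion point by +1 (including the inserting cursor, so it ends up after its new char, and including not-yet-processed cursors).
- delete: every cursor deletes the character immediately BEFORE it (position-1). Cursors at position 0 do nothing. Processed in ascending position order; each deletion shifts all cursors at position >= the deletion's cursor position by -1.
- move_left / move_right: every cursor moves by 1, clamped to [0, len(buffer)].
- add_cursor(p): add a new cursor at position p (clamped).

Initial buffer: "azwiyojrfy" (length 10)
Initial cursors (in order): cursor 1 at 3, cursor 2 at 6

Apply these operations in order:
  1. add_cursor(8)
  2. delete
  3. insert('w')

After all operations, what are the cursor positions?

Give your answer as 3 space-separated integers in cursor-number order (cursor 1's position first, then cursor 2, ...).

Answer: 3 6 8

Derivation:
After op 1 (add_cursor(8)): buffer="azwiyojrfy" (len 10), cursors c1@3 c2@6 c3@8, authorship ..........
After op 2 (delete): buffer="aziyjfy" (len 7), cursors c1@2 c2@4 c3@5, authorship .......
After op 3 (insert('w')): buffer="azwiywjwfy" (len 10), cursors c1@3 c2@6 c3@8, authorship ..1..2.3..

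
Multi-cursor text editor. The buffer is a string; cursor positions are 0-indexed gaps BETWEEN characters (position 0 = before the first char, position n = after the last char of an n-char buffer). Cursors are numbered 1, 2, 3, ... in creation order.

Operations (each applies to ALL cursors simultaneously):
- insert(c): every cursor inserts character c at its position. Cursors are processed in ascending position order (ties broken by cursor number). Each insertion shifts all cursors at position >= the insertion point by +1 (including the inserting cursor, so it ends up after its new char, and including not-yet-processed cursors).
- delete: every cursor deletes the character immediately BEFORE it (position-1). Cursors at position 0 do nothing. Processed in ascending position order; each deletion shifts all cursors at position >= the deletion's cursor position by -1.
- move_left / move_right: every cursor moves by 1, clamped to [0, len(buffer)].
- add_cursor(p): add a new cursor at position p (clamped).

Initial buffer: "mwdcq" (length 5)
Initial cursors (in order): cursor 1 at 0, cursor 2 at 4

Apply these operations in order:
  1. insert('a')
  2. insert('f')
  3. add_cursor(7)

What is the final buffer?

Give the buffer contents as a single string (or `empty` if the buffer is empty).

After op 1 (insert('a')): buffer="amwdcaq" (len 7), cursors c1@1 c2@6, authorship 1....2.
After op 2 (insert('f')): buffer="afmwdcafq" (len 9), cursors c1@2 c2@8, authorship 11....22.
After op 3 (add_cursor(7)): buffer="afmwdcafq" (len 9), cursors c1@2 c3@7 c2@8, authorship 11....22.

Answer: afmwdcafq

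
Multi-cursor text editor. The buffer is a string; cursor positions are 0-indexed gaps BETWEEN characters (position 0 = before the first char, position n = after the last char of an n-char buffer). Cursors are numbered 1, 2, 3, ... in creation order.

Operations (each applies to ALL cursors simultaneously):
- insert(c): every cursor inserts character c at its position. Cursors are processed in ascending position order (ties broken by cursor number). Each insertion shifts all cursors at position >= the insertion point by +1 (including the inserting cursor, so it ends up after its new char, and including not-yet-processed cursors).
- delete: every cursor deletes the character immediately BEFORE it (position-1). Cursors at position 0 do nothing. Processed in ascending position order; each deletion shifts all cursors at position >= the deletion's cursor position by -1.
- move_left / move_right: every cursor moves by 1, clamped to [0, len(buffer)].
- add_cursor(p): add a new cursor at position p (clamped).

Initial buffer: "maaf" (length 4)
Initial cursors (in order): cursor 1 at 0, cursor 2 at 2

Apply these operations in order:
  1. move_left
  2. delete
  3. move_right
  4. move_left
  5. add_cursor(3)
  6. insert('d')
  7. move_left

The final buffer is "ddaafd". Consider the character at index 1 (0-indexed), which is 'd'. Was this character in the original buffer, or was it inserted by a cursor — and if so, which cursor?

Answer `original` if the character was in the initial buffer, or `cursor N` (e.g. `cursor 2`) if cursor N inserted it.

Answer: cursor 2

Derivation:
After op 1 (move_left): buffer="maaf" (len 4), cursors c1@0 c2@1, authorship ....
After op 2 (delete): buffer="aaf" (len 3), cursors c1@0 c2@0, authorship ...
After op 3 (move_right): buffer="aaf" (len 3), cursors c1@1 c2@1, authorship ...
After op 4 (move_left): buffer="aaf" (len 3), cursors c1@0 c2@0, authorship ...
After op 5 (add_cursor(3)): buffer="aaf" (len 3), cursors c1@0 c2@0 c3@3, authorship ...
After op 6 (insert('d')): buffer="ddaafd" (len 6), cursors c1@2 c2@2 c3@6, authorship 12...3
After op 7 (move_left): buffer="ddaafd" (len 6), cursors c1@1 c2@1 c3@5, authorship 12...3
Authorship (.=original, N=cursor N): 1 2 . . . 3
Index 1: author = 2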